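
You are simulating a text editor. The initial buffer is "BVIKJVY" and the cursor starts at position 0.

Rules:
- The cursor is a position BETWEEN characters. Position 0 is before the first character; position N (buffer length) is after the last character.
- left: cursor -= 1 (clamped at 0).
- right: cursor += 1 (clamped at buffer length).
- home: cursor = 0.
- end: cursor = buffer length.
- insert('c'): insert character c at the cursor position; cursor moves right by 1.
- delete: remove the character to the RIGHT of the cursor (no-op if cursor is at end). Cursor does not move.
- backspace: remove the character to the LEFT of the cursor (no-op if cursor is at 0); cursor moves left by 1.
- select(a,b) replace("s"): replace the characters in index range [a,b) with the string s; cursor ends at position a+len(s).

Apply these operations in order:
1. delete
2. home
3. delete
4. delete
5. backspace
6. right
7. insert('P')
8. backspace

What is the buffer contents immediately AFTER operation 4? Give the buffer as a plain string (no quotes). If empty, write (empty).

Answer: KJVY

Derivation:
After op 1 (delete): buf='VIKJVY' cursor=0
After op 2 (home): buf='VIKJVY' cursor=0
After op 3 (delete): buf='IKJVY' cursor=0
After op 4 (delete): buf='KJVY' cursor=0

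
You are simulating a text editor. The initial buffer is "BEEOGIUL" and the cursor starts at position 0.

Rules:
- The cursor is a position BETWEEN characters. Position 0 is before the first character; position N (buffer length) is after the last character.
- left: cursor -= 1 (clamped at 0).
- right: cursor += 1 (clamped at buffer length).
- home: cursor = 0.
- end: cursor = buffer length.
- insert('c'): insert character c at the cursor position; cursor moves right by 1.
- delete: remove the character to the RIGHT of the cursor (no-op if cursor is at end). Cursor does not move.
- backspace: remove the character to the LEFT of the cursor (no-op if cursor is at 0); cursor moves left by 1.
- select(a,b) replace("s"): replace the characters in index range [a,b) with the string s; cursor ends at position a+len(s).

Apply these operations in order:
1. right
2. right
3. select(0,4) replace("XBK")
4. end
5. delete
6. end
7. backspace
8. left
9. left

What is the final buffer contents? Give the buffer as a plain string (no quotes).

Answer: XBKGIU

Derivation:
After op 1 (right): buf='BEEOGIUL' cursor=1
After op 2 (right): buf='BEEOGIUL' cursor=2
After op 3 (select(0,4) replace("XBK")): buf='XBKGIUL' cursor=3
After op 4 (end): buf='XBKGIUL' cursor=7
After op 5 (delete): buf='XBKGIUL' cursor=7
After op 6 (end): buf='XBKGIUL' cursor=7
After op 7 (backspace): buf='XBKGIU' cursor=6
After op 8 (left): buf='XBKGIU' cursor=5
After op 9 (left): buf='XBKGIU' cursor=4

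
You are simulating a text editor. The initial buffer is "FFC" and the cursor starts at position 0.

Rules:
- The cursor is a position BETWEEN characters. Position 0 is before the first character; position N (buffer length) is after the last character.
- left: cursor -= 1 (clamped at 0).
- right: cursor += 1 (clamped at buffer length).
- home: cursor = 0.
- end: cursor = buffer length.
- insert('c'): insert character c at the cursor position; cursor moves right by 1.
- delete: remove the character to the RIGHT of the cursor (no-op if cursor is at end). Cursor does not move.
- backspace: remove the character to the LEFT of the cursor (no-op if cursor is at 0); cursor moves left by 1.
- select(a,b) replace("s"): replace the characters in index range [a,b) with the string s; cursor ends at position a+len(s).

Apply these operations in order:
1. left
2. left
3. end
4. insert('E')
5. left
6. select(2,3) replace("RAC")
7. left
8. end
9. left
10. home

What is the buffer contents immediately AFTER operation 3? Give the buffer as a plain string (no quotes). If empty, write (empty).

After op 1 (left): buf='FFC' cursor=0
After op 2 (left): buf='FFC' cursor=0
After op 3 (end): buf='FFC' cursor=3

Answer: FFC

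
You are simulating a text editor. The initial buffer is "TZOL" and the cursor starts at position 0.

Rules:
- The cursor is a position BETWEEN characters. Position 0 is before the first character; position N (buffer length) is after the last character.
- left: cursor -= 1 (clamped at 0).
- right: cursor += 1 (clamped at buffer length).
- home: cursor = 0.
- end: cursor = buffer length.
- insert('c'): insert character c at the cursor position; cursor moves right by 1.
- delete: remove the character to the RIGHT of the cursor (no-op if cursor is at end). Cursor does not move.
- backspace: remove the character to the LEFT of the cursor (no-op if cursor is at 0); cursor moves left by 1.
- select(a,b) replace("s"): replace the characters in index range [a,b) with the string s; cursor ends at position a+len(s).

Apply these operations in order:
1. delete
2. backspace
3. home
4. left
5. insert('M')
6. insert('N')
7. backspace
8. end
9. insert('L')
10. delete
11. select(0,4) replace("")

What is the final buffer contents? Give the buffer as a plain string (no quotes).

After op 1 (delete): buf='ZOL' cursor=0
After op 2 (backspace): buf='ZOL' cursor=0
After op 3 (home): buf='ZOL' cursor=0
After op 4 (left): buf='ZOL' cursor=0
After op 5 (insert('M')): buf='MZOL' cursor=1
After op 6 (insert('N')): buf='MNZOL' cursor=2
After op 7 (backspace): buf='MZOL' cursor=1
After op 8 (end): buf='MZOL' cursor=4
After op 9 (insert('L')): buf='MZOLL' cursor=5
After op 10 (delete): buf='MZOLL' cursor=5
After op 11 (select(0,4) replace("")): buf='L' cursor=0

Answer: L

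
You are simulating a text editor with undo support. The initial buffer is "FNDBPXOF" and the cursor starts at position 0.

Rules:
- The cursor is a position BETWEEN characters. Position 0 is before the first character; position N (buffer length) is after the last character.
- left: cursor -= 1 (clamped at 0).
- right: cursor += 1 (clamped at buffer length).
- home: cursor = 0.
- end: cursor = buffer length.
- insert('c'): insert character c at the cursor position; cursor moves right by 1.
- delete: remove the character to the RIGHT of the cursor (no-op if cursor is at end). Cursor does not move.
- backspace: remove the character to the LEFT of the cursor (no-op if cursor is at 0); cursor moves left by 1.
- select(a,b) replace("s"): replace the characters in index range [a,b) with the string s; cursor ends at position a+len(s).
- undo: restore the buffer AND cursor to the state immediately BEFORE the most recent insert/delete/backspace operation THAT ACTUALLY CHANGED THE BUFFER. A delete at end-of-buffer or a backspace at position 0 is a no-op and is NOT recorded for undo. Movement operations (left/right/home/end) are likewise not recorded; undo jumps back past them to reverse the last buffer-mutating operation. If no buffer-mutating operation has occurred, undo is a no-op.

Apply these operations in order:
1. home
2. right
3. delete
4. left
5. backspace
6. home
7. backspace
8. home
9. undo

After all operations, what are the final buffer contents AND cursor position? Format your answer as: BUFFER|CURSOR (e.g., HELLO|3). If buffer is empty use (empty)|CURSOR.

After op 1 (home): buf='FNDBPXOF' cursor=0
After op 2 (right): buf='FNDBPXOF' cursor=1
After op 3 (delete): buf='FDBPXOF' cursor=1
After op 4 (left): buf='FDBPXOF' cursor=0
After op 5 (backspace): buf='FDBPXOF' cursor=0
After op 6 (home): buf='FDBPXOF' cursor=0
After op 7 (backspace): buf='FDBPXOF' cursor=0
After op 8 (home): buf='FDBPXOF' cursor=0
After op 9 (undo): buf='FNDBPXOF' cursor=1

Answer: FNDBPXOF|1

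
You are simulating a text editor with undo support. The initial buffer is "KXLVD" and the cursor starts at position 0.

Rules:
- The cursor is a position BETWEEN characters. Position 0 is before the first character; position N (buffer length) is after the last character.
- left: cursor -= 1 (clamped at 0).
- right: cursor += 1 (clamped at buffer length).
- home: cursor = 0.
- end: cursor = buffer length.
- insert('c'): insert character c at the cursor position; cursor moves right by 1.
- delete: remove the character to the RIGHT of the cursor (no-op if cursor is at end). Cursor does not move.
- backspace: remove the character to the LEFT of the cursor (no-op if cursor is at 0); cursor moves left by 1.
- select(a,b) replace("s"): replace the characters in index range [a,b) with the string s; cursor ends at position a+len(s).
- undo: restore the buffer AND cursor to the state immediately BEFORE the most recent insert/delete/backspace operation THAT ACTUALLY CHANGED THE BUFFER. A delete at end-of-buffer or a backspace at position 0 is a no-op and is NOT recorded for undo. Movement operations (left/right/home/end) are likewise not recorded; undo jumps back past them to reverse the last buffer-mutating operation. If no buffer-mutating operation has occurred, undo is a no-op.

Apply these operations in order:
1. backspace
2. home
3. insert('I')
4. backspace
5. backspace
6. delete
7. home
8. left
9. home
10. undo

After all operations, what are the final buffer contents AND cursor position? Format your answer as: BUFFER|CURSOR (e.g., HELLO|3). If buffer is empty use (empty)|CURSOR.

Answer: KXLVD|0

Derivation:
After op 1 (backspace): buf='KXLVD' cursor=0
After op 2 (home): buf='KXLVD' cursor=0
After op 3 (insert('I')): buf='IKXLVD' cursor=1
After op 4 (backspace): buf='KXLVD' cursor=0
After op 5 (backspace): buf='KXLVD' cursor=0
After op 6 (delete): buf='XLVD' cursor=0
After op 7 (home): buf='XLVD' cursor=0
After op 8 (left): buf='XLVD' cursor=0
After op 9 (home): buf='XLVD' cursor=0
After op 10 (undo): buf='KXLVD' cursor=0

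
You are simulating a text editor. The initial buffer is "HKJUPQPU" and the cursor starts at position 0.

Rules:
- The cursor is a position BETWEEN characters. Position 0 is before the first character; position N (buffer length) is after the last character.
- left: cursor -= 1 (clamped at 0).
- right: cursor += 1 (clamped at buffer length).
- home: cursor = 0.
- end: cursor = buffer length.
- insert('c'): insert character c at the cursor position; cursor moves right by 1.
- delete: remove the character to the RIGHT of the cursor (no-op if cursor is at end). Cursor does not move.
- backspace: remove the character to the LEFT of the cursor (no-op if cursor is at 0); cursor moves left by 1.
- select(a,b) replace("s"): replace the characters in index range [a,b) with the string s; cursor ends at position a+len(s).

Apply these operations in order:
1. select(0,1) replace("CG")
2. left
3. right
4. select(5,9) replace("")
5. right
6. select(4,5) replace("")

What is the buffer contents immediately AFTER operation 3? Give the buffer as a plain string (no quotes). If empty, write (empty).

After op 1 (select(0,1) replace("CG")): buf='CGKJUPQPU' cursor=2
After op 2 (left): buf='CGKJUPQPU' cursor=1
After op 3 (right): buf='CGKJUPQPU' cursor=2

Answer: CGKJUPQPU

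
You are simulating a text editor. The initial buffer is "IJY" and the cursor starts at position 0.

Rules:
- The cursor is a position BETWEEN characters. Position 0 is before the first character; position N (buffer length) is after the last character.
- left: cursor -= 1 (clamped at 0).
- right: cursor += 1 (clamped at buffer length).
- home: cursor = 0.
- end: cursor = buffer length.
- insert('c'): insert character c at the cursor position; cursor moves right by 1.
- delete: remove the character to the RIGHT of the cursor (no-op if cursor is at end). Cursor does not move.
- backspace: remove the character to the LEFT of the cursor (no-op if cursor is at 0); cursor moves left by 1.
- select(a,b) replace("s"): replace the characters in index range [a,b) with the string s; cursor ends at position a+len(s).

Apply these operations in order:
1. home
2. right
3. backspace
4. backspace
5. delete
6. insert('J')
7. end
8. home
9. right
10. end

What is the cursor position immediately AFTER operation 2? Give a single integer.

After op 1 (home): buf='IJY' cursor=0
After op 2 (right): buf='IJY' cursor=1

Answer: 1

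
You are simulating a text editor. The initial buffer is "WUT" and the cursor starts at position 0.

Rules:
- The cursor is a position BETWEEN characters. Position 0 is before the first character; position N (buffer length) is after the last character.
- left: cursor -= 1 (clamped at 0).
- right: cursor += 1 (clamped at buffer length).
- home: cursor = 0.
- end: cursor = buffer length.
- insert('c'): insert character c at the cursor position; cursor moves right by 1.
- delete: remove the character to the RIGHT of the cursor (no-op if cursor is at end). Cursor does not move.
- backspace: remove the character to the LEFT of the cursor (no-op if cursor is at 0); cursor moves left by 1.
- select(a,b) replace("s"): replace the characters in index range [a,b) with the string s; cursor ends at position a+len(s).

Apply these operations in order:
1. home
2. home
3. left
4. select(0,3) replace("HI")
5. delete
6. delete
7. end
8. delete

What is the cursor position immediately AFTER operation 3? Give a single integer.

After op 1 (home): buf='WUT' cursor=0
After op 2 (home): buf='WUT' cursor=0
After op 3 (left): buf='WUT' cursor=0

Answer: 0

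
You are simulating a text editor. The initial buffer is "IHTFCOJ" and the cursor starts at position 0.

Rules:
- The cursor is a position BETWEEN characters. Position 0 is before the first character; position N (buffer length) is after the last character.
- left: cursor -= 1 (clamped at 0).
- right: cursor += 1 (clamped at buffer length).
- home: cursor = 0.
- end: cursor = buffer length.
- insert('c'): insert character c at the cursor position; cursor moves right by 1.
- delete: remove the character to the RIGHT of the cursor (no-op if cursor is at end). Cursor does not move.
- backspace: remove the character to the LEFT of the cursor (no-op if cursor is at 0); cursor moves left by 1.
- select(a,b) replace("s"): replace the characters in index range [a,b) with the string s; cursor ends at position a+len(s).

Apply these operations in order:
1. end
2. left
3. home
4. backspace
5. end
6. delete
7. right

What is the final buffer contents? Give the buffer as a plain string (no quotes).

After op 1 (end): buf='IHTFCOJ' cursor=7
After op 2 (left): buf='IHTFCOJ' cursor=6
After op 3 (home): buf='IHTFCOJ' cursor=0
After op 4 (backspace): buf='IHTFCOJ' cursor=0
After op 5 (end): buf='IHTFCOJ' cursor=7
After op 6 (delete): buf='IHTFCOJ' cursor=7
After op 7 (right): buf='IHTFCOJ' cursor=7

Answer: IHTFCOJ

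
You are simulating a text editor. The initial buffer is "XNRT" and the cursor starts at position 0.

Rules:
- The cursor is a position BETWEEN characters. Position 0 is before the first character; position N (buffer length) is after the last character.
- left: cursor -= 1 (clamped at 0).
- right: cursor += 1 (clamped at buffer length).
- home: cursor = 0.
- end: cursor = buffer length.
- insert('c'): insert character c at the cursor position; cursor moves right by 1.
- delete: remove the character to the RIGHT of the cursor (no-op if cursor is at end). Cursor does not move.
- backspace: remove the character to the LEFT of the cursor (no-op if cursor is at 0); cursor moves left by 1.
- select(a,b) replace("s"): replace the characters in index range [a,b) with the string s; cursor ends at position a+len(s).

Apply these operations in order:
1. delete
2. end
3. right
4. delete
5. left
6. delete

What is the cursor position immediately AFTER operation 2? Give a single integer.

Answer: 3

Derivation:
After op 1 (delete): buf='NRT' cursor=0
After op 2 (end): buf='NRT' cursor=3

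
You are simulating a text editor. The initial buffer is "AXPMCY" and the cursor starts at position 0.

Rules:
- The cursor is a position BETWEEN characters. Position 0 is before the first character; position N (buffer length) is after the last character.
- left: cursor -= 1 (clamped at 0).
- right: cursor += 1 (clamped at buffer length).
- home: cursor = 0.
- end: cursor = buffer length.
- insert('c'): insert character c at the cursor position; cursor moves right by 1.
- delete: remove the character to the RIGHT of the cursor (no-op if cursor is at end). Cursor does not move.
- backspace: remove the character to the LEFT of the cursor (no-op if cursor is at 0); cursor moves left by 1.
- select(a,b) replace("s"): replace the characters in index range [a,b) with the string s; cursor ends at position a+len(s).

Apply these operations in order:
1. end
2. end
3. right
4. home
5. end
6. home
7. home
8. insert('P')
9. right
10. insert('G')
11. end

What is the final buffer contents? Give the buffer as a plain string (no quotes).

After op 1 (end): buf='AXPMCY' cursor=6
After op 2 (end): buf='AXPMCY' cursor=6
After op 3 (right): buf='AXPMCY' cursor=6
After op 4 (home): buf='AXPMCY' cursor=0
After op 5 (end): buf='AXPMCY' cursor=6
After op 6 (home): buf='AXPMCY' cursor=0
After op 7 (home): buf='AXPMCY' cursor=0
After op 8 (insert('P')): buf='PAXPMCY' cursor=1
After op 9 (right): buf='PAXPMCY' cursor=2
After op 10 (insert('G')): buf='PAGXPMCY' cursor=3
After op 11 (end): buf='PAGXPMCY' cursor=8

Answer: PAGXPMCY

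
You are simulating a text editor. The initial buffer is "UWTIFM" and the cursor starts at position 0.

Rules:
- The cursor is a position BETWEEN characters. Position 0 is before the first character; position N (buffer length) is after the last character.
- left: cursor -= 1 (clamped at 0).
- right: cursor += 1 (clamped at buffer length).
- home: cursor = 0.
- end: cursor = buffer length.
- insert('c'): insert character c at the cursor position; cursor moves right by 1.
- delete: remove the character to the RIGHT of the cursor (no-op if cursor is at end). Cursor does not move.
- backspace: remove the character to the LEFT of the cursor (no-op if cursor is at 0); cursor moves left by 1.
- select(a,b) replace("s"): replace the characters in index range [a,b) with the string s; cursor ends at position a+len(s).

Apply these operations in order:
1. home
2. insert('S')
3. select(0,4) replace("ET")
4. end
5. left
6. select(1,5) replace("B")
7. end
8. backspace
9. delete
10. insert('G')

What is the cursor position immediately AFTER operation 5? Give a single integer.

After op 1 (home): buf='UWTIFM' cursor=0
After op 2 (insert('S')): buf='SUWTIFM' cursor=1
After op 3 (select(0,4) replace("ET")): buf='ETIFM' cursor=2
After op 4 (end): buf='ETIFM' cursor=5
After op 5 (left): buf='ETIFM' cursor=4

Answer: 4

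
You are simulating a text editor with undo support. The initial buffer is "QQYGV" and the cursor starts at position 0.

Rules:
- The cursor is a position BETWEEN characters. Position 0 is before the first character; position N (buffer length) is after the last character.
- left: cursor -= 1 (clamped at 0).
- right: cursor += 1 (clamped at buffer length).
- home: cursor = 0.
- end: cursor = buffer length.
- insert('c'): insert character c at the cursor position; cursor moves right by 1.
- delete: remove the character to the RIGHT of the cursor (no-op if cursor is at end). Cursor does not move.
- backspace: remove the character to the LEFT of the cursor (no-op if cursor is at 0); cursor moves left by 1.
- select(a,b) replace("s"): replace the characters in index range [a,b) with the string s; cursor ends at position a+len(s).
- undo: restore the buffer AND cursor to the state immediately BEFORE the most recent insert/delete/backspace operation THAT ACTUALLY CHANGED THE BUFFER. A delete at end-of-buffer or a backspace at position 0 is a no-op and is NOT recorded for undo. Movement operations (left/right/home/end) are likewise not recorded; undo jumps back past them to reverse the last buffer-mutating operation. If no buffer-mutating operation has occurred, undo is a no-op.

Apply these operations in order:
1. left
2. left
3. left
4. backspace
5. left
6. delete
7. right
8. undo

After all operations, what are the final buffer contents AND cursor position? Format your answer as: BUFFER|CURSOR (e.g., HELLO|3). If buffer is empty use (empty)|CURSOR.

After op 1 (left): buf='QQYGV' cursor=0
After op 2 (left): buf='QQYGV' cursor=0
After op 3 (left): buf='QQYGV' cursor=0
After op 4 (backspace): buf='QQYGV' cursor=0
After op 5 (left): buf='QQYGV' cursor=0
After op 6 (delete): buf='QYGV' cursor=0
After op 7 (right): buf='QYGV' cursor=1
After op 8 (undo): buf='QQYGV' cursor=0

Answer: QQYGV|0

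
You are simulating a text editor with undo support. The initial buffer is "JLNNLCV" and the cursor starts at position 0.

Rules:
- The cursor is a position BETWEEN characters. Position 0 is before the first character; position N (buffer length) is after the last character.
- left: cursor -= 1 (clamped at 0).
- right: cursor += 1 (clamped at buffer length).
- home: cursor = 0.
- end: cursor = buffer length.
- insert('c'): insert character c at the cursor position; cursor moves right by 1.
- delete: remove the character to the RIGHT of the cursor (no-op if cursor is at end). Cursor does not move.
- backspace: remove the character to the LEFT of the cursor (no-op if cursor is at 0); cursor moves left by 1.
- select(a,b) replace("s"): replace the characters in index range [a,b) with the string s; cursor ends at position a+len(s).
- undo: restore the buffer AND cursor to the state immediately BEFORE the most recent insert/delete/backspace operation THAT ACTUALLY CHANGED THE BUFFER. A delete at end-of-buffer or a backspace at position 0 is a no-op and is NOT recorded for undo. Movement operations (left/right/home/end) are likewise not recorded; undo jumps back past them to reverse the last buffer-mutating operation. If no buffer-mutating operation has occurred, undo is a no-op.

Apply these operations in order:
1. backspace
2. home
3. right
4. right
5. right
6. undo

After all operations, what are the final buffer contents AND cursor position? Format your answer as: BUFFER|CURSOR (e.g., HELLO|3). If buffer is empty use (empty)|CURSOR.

Answer: JLNNLCV|3

Derivation:
After op 1 (backspace): buf='JLNNLCV' cursor=0
After op 2 (home): buf='JLNNLCV' cursor=0
After op 3 (right): buf='JLNNLCV' cursor=1
After op 4 (right): buf='JLNNLCV' cursor=2
After op 5 (right): buf='JLNNLCV' cursor=3
After op 6 (undo): buf='JLNNLCV' cursor=3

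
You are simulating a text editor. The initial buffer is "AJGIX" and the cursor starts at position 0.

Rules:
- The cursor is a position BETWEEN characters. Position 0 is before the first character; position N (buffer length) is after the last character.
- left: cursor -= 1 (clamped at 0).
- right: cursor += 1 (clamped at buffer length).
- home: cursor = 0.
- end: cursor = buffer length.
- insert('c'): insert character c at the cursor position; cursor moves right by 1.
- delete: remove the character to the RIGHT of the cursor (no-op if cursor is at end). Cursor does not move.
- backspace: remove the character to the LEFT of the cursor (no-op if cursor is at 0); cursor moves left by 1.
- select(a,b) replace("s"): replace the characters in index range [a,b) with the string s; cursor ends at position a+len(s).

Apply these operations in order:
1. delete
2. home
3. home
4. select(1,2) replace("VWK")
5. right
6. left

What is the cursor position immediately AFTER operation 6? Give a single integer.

After op 1 (delete): buf='JGIX' cursor=0
After op 2 (home): buf='JGIX' cursor=0
After op 3 (home): buf='JGIX' cursor=0
After op 4 (select(1,2) replace("VWK")): buf='JVWKIX' cursor=4
After op 5 (right): buf='JVWKIX' cursor=5
After op 6 (left): buf='JVWKIX' cursor=4

Answer: 4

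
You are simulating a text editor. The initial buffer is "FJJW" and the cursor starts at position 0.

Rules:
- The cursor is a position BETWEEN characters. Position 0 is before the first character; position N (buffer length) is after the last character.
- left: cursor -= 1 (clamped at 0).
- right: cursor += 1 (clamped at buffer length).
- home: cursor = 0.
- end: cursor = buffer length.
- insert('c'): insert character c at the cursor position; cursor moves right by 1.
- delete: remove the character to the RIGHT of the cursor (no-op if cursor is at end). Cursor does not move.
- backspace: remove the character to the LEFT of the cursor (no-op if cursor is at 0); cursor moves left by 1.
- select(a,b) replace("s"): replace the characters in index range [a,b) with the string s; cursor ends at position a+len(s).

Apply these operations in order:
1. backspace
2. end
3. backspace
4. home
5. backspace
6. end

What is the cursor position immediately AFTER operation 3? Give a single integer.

Answer: 3

Derivation:
After op 1 (backspace): buf='FJJW' cursor=0
After op 2 (end): buf='FJJW' cursor=4
After op 3 (backspace): buf='FJJ' cursor=3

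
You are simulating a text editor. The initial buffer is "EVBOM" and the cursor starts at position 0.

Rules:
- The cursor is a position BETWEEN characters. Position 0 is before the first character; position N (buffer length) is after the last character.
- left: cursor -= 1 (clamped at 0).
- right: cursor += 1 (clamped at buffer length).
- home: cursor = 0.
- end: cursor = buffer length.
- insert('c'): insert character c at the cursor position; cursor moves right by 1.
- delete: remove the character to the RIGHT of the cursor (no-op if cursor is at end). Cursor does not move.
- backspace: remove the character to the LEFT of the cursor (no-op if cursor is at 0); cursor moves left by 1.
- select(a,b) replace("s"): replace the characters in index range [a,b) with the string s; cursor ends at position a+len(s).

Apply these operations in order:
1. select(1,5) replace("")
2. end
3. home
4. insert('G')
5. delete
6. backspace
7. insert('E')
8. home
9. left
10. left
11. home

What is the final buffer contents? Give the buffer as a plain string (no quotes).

Answer: E

Derivation:
After op 1 (select(1,5) replace("")): buf='E' cursor=1
After op 2 (end): buf='E' cursor=1
After op 3 (home): buf='E' cursor=0
After op 4 (insert('G')): buf='GE' cursor=1
After op 5 (delete): buf='G' cursor=1
After op 6 (backspace): buf='(empty)' cursor=0
After op 7 (insert('E')): buf='E' cursor=1
After op 8 (home): buf='E' cursor=0
After op 9 (left): buf='E' cursor=0
After op 10 (left): buf='E' cursor=0
After op 11 (home): buf='E' cursor=0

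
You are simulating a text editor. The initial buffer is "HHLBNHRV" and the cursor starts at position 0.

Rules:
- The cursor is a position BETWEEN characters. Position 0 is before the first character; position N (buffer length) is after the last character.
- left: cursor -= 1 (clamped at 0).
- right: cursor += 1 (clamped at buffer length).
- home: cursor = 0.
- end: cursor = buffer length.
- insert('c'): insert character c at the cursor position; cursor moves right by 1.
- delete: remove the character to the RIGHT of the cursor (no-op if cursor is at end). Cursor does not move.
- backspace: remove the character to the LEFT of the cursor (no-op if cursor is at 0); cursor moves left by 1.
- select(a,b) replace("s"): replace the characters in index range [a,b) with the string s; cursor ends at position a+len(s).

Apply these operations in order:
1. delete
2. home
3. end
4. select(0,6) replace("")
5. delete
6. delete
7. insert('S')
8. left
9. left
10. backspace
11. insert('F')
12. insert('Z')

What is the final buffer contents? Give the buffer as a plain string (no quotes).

Answer: FZS

Derivation:
After op 1 (delete): buf='HLBNHRV' cursor=0
After op 2 (home): buf='HLBNHRV' cursor=0
After op 3 (end): buf='HLBNHRV' cursor=7
After op 4 (select(0,6) replace("")): buf='V' cursor=0
After op 5 (delete): buf='(empty)' cursor=0
After op 6 (delete): buf='(empty)' cursor=0
After op 7 (insert('S')): buf='S' cursor=1
After op 8 (left): buf='S' cursor=0
After op 9 (left): buf='S' cursor=0
After op 10 (backspace): buf='S' cursor=0
After op 11 (insert('F')): buf='FS' cursor=1
After op 12 (insert('Z')): buf='FZS' cursor=2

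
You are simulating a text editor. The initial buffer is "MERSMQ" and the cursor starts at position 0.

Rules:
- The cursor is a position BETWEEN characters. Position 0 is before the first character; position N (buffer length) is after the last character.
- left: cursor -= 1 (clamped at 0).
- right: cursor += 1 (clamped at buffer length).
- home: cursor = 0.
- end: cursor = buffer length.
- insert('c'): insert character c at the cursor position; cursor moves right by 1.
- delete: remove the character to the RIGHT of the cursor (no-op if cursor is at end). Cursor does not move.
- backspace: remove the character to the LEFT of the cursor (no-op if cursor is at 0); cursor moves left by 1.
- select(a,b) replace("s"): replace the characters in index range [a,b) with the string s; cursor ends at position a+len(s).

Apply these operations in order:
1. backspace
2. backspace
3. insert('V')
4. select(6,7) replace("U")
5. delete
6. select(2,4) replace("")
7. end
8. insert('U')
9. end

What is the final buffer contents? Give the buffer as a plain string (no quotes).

After op 1 (backspace): buf='MERSMQ' cursor=0
After op 2 (backspace): buf='MERSMQ' cursor=0
After op 3 (insert('V')): buf='VMERSMQ' cursor=1
After op 4 (select(6,7) replace("U")): buf='VMERSMU' cursor=7
After op 5 (delete): buf='VMERSMU' cursor=7
After op 6 (select(2,4) replace("")): buf='VMSMU' cursor=2
After op 7 (end): buf='VMSMU' cursor=5
After op 8 (insert('U')): buf='VMSMUU' cursor=6
After op 9 (end): buf='VMSMUU' cursor=6

Answer: VMSMUU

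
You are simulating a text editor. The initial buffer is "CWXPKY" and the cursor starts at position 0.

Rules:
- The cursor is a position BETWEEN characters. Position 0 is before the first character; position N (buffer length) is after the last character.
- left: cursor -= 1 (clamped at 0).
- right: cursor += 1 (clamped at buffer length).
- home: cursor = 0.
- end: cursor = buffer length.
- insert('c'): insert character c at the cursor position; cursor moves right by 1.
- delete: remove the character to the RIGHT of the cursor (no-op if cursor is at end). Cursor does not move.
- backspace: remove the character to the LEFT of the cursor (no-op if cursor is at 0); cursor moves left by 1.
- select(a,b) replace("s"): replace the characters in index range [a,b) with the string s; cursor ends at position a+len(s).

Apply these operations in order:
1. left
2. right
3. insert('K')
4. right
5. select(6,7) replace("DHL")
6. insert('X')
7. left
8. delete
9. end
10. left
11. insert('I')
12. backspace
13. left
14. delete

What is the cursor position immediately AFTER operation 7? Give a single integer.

Answer: 9

Derivation:
After op 1 (left): buf='CWXPKY' cursor=0
After op 2 (right): buf='CWXPKY' cursor=1
After op 3 (insert('K')): buf='CKWXPKY' cursor=2
After op 4 (right): buf='CKWXPKY' cursor=3
After op 5 (select(6,7) replace("DHL")): buf='CKWXPKDHL' cursor=9
After op 6 (insert('X')): buf='CKWXPKDHLX' cursor=10
After op 7 (left): buf='CKWXPKDHLX' cursor=9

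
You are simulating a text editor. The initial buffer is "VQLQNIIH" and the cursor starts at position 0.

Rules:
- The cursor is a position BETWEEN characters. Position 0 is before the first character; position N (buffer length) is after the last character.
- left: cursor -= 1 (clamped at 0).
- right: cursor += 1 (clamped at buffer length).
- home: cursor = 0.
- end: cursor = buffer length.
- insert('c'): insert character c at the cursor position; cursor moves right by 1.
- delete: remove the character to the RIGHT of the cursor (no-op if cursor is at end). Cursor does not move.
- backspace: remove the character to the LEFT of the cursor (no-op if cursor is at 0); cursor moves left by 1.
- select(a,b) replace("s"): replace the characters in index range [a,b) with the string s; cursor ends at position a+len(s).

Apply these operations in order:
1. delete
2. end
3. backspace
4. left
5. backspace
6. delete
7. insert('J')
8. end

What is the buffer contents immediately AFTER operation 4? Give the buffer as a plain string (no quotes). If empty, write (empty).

Answer: QLQNII

Derivation:
After op 1 (delete): buf='QLQNIIH' cursor=0
After op 2 (end): buf='QLQNIIH' cursor=7
After op 3 (backspace): buf='QLQNII' cursor=6
After op 4 (left): buf='QLQNII' cursor=5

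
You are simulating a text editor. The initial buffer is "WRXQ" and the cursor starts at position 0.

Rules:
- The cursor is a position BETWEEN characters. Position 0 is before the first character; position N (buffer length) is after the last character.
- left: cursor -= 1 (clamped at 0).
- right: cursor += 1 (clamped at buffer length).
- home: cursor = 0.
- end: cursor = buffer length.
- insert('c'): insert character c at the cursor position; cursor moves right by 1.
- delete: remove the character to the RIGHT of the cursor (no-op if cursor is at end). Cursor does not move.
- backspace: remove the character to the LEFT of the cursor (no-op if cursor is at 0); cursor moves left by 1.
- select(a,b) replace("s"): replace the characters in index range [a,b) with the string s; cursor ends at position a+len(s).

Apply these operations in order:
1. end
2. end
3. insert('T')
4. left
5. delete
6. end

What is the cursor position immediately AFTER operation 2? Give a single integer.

Answer: 4

Derivation:
After op 1 (end): buf='WRXQ' cursor=4
After op 2 (end): buf='WRXQ' cursor=4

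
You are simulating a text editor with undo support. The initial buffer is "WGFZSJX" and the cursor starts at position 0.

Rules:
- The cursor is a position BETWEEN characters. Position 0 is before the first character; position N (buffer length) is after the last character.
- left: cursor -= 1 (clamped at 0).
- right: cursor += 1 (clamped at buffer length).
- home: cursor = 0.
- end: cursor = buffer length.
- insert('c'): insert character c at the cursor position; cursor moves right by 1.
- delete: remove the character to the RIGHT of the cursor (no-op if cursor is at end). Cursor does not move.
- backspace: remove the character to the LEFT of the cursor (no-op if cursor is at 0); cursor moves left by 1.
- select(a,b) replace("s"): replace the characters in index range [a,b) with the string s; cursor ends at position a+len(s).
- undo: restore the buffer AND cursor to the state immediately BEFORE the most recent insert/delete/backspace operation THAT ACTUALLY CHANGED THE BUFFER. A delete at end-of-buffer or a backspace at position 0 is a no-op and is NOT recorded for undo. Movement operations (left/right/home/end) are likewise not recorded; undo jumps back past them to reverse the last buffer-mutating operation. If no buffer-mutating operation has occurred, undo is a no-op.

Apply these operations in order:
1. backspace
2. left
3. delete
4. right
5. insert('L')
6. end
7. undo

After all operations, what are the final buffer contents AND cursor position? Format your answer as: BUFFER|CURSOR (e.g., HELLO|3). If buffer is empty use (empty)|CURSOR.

Answer: GFZSJX|1

Derivation:
After op 1 (backspace): buf='WGFZSJX' cursor=0
After op 2 (left): buf='WGFZSJX' cursor=0
After op 3 (delete): buf='GFZSJX' cursor=0
After op 4 (right): buf='GFZSJX' cursor=1
After op 5 (insert('L')): buf='GLFZSJX' cursor=2
After op 6 (end): buf='GLFZSJX' cursor=7
After op 7 (undo): buf='GFZSJX' cursor=1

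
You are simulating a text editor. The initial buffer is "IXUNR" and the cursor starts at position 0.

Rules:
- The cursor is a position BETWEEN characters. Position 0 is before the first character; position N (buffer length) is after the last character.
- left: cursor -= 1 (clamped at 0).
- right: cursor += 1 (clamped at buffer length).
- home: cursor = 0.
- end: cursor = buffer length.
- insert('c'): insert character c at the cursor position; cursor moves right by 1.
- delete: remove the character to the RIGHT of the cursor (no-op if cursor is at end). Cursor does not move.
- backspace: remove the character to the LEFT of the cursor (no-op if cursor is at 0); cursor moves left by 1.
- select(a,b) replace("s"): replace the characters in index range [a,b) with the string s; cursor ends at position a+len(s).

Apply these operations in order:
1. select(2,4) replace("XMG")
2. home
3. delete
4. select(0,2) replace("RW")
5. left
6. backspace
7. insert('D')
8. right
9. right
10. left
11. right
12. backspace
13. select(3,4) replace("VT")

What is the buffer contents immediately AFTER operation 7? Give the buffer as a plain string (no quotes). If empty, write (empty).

Answer: DWMGR

Derivation:
After op 1 (select(2,4) replace("XMG")): buf='IXXMGR' cursor=5
After op 2 (home): buf='IXXMGR' cursor=0
After op 3 (delete): buf='XXMGR' cursor=0
After op 4 (select(0,2) replace("RW")): buf='RWMGR' cursor=2
After op 5 (left): buf='RWMGR' cursor=1
After op 6 (backspace): buf='WMGR' cursor=0
After op 7 (insert('D')): buf='DWMGR' cursor=1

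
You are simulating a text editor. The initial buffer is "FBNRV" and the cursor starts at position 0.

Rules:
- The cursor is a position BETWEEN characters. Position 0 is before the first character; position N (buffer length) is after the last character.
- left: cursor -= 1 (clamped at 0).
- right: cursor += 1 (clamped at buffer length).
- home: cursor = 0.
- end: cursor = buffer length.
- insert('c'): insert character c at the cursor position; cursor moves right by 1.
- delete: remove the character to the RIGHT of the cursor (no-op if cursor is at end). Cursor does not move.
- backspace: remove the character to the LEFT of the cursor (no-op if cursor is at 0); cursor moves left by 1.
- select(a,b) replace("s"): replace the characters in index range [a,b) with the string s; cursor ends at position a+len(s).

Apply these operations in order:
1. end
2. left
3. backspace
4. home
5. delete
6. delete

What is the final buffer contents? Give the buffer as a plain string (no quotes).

Answer: NV

Derivation:
After op 1 (end): buf='FBNRV' cursor=5
After op 2 (left): buf='FBNRV' cursor=4
After op 3 (backspace): buf='FBNV' cursor=3
After op 4 (home): buf='FBNV' cursor=0
After op 5 (delete): buf='BNV' cursor=0
After op 6 (delete): buf='NV' cursor=0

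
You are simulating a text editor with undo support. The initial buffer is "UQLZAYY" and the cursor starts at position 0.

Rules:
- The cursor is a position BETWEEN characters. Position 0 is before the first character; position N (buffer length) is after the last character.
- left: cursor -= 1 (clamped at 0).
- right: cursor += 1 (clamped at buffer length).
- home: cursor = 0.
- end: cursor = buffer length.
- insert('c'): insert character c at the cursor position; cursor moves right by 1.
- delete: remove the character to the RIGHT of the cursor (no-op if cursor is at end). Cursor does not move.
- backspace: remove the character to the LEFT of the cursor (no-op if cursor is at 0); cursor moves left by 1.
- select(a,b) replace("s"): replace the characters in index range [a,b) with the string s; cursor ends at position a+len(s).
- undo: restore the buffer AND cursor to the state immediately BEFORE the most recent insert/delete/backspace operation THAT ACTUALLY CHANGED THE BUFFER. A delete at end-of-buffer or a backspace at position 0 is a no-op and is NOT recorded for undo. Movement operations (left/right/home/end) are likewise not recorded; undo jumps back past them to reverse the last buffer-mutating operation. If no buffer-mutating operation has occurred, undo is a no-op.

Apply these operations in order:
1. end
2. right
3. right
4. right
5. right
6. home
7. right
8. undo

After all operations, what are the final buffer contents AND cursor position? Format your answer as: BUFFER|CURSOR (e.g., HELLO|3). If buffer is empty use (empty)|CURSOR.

After op 1 (end): buf='UQLZAYY' cursor=7
After op 2 (right): buf='UQLZAYY' cursor=7
After op 3 (right): buf='UQLZAYY' cursor=7
After op 4 (right): buf='UQLZAYY' cursor=7
After op 5 (right): buf='UQLZAYY' cursor=7
After op 6 (home): buf='UQLZAYY' cursor=0
After op 7 (right): buf='UQLZAYY' cursor=1
After op 8 (undo): buf='UQLZAYY' cursor=1

Answer: UQLZAYY|1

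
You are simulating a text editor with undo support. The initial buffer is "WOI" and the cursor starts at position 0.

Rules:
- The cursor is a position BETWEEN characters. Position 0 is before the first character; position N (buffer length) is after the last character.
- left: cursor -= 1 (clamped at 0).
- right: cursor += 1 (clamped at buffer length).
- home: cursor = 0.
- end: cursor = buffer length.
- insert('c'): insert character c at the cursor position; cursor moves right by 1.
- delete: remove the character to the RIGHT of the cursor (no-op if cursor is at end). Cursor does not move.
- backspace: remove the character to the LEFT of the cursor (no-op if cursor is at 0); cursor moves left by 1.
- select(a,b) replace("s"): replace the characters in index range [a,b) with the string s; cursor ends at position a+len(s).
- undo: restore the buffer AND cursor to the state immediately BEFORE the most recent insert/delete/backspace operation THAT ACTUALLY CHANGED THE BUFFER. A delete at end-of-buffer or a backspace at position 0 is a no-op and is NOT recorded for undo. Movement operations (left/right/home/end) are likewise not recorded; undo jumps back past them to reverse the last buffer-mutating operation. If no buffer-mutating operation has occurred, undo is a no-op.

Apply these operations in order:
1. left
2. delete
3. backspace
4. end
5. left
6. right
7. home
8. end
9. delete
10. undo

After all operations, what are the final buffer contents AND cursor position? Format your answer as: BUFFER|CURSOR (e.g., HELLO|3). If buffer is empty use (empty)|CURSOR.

After op 1 (left): buf='WOI' cursor=0
After op 2 (delete): buf='OI' cursor=0
After op 3 (backspace): buf='OI' cursor=0
After op 4 (end): buf='OI' cursor=2
After op 5 (left): buf='OI' cursor=1
After op 6 (right): buf='OI' cursor=2
After op 7 (home): buf='OI' cursor=0
After op 8 (end): buf='OI' cursor=2
After op 9 (delete): buf='OI' cursor=2
After op 10 (undo): buf='WOI' cursor=0

Answer: WOI|0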